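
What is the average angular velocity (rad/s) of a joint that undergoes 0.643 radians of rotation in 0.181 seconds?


omega = delta_theta / delta_t
omega = 0.643 / 0.181
omega = 3.5525


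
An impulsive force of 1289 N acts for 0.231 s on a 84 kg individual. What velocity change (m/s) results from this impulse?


J = F * dt = 1289 * 0.231 = 297.7590 N*s
delta_v = J / m
delta_v = 297.7590 / 84
delta_v = 3.5448


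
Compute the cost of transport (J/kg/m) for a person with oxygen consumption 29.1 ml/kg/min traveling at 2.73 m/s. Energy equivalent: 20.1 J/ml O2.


Power per kg = VO2 * 20.1 / 60
Power per kg = 29.1 * 20.1 / 60 = 9.7485 W/kg
Cost = power_per_kg / speed
Cost = 9.7485 / 2.73
Cost = 3.5709


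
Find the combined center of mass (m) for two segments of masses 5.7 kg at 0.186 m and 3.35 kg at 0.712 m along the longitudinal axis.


COM = (m1*x1 + m2*x2) / (m1 + m2)
COM = (5.7*0.186 + 3.35*0.712) / (5.7 + 3.35)
Numerator = 3.4454
Denominator = 9.0500
COM = 0.3807


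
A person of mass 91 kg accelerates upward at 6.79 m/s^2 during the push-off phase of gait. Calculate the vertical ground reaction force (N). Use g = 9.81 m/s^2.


GRF = m * (g + a)
GRF = 91 * (9.81 + 6.79)
GRF = 91 * 16.6000
GRF = 1510.6000


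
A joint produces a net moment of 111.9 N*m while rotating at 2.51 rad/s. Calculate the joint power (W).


P = M * omega
P = 111.9 * 2.51
P = 280.8690


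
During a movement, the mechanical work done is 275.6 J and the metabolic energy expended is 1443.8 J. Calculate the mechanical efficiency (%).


eta = (W_mech / E_meta) * 100
eta = (275.6 / 1443.8) * 100
ratio = 0.1909
eta = 19.0885


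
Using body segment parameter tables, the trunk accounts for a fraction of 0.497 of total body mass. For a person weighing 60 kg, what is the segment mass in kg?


m_segment = body_mass * fraction
m_segment = 60 * 0.497
m_segment = 29.8200


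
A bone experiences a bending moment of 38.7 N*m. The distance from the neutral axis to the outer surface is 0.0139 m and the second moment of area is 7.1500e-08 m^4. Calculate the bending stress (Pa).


sigma = M * c / I
sigma = 38.7 * 0.0139 / 7.1500e-08
M * c = 0.5379
sigma = 7.5235e+06


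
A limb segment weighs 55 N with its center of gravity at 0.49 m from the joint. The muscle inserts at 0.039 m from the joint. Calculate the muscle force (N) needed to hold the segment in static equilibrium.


F_muscle = W * d_load / d_muscle
F_muscle = 55 * 0.49 / 0.039
Numerator = 26.9500
F_muscle = 691.0256


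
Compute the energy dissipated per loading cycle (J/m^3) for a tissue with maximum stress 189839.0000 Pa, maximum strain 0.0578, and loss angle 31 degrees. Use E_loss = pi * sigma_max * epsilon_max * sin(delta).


E_loss = pi * sigma_max * epsilon_max * sin(delta)
delta = 31 deg = 0.5411 rad
sin(delta) = 0.5150
E_loss = pi * 189839.0000 * 0.0578 * 0.5150
E_loss = 17754.2563


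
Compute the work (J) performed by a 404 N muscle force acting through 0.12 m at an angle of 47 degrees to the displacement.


W = F * d * cos(theta)
theta = 47 deg = 0.8203 rad
cos(theta) = 0.6820
W = 404 * 0.12 * 0.6820
W = 33.0633


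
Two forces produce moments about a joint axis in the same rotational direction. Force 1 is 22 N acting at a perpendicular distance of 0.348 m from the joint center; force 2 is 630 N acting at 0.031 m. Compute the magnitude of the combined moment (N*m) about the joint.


M = F1 * d1 + F2 * d2
M = 22 * 0.348 + 630 * 0.031
M = 7.6560 + 19.5300
M = 27.1860


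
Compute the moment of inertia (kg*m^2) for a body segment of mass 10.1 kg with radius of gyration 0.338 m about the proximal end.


I = m * k^2
I = 10.1 * 0.338^2
k^2 = 0.1142
I = 1.1539


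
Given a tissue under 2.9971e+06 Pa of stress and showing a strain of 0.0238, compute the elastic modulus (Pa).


E = stress / strain
E = 2.9971e+06 / 0.0238
E = 1.2593e+08


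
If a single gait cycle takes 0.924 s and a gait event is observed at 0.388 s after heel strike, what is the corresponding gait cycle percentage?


pct = (event_time / cycle_time) * 100
pct = (0.388 / 0.924) * 100
ratio = 0.4199
pct = 41.9913


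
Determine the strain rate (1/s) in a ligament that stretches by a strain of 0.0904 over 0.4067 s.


strain_rate = delta_strain / delta_t
strain_rate = 0.0904 / 0.4067
strain_rate = 0.2223


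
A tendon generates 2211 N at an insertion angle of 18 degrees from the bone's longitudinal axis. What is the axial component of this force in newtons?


F_eff = F_tendon * cos(theta)
theta = 18 deg = 0.3142 rad
cos(theta) = 0.9511
F_eff = 2211 * 0.9511
F_eff = 2102.7860


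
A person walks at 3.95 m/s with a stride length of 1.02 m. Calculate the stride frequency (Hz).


f = v / stride_length
f = 3.95 / 1.02
f = 3.8725


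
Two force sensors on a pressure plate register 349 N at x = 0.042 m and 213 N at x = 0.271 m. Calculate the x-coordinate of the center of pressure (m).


COP_x = (F1*x1 + F2*x2) / (F1 + F2)
COP_x = (349*0.042 + 213*0.271) / (349 + 213)
Numerator = 72.3810
Denominator = 562
COP_x = 0.1288


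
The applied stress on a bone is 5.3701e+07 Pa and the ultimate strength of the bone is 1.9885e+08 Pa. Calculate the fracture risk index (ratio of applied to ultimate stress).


FRI = applied / ultimate
FRI = 5.3701e+07 / 1.9885e+08
FRI = 0.2701


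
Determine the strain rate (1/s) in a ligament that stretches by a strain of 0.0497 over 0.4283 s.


strain_rate = delta_strain / delta_t
strain_rate = 0.0497 / 0.4283
strain_rate = 0.1160


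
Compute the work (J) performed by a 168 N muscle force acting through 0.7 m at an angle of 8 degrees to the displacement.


W = F * d * cos(theta)
theta = 8 deg = 0.1396 rad
cos(theta) = 0.9903
W = 168 * 0.7 * 0.9903
W = 116.4555


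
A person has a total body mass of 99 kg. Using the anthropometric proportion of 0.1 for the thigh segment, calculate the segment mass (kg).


m_segment = body_mass * fraction
m_segment = 99 * 0.1
m_segment = 9.9000


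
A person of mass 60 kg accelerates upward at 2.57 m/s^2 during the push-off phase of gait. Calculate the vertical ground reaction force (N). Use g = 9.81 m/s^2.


GRF = m * (g + a)
GRF = 60 * (9.81 + 2.57)
GRF = 60 * 12.3800
GRF = 742.8000


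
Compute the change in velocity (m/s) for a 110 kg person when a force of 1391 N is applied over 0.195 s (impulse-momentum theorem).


J = F * dt = 1391 * 0.195 = 271.2450 N*s
delta_v = J / m
delta_v = 271.2450 / 110
delta_v = 2.4659


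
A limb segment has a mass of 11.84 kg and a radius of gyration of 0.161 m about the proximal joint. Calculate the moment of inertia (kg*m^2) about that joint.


I = m * k^2
I = 11.84 * 0.161^2
k^2 = 0.0259
I = 0.3069


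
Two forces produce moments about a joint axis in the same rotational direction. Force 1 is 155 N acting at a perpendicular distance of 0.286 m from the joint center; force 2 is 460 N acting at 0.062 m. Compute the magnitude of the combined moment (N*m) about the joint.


M = F1 * d1 + F2 * d2
M = 155 * 0.286 + 460 * 0.062
M = 44.3300 + 28.5200
M = 72.8500


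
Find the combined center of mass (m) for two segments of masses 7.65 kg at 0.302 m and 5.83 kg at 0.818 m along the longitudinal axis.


COM = (m1*x1 + m2*x2) / (m1 + m2)
COM = (7.65*0.302 + 5.83*0.818) / (7.65 + 5.83)
Numerator = 7.0792
Denominator = 13.4800
COM = 0.5252


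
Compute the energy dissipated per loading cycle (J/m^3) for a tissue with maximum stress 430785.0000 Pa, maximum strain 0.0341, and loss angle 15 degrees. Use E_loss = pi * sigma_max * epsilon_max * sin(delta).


E_loss = pi * sigma_max * epsilon_max * sin(delta)
delta = 15 deg = 0.2618 rad
sin(delta) = 0.2588
E_loss = pi * 430785.0000 * 0.0341 * 0.2588
E_loss = 11944.3097


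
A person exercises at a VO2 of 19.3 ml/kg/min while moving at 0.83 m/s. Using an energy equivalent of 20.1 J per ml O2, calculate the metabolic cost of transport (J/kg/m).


Power per kg = VO2 * 20.1 / 60
Power per kg = 19.3 * 20.1 / 60 = 6.4655 W/kg
Cost = power_per_kg / speed
Cost = 6.4655 / 0.83
Cost = 7.7898


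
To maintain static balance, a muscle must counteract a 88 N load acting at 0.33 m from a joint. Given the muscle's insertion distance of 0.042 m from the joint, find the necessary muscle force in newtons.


F_muscle = W * d_load / d_muscle
F_muscle = 88 * 0.33 / 0.042
Numerator = 29.0400
F_muscle = 691.4286


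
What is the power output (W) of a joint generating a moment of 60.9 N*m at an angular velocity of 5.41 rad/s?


P = M * omega
P = 60.9 * 5.41
P = 329.4690


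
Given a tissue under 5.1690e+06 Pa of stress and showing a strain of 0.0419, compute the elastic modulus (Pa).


E = stress / strain
E = 5.1690e+06 / 0.0419
E = 1.2337e+08


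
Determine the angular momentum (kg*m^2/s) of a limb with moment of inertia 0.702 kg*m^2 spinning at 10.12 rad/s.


L = I * omega
L = 0.702 * 10.12
L = 7.1042


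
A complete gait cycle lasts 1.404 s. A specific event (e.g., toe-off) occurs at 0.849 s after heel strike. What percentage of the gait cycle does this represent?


pct = (event_time / cycle_time) * 100
pct = (0.849 / 1.404) * 100
ratio = 0.6047
pct = 60.4701


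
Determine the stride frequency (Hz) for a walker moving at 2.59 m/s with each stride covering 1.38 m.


f = v / stride_length
f = 2.59 / 1.38
f = 1.8768


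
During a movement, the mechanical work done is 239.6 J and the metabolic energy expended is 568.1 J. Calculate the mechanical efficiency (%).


eta = (W_mech / E_meta) * 100
eta = (239.6 / 568.1) * 100
ratio = 0.4218
eta = 42.1757


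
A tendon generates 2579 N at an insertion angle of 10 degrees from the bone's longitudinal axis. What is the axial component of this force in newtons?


F_eff = F_tendon * cos(theta)
theta = 10 deg = 0.1745 rad
cos(theta) = 0.9848
F_eff = 2579 * 0.9848
F_eff = 2539.8192


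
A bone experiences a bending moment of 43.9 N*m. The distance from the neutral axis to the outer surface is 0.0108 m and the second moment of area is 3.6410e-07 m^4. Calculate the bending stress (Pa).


sigma = M * c / I
sigma = 43.9 * 0.0108 / 3.6410e-07
M * c = 0.4741
sigma = 1.3022e+06


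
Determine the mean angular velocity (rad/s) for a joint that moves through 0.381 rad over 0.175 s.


omega = delta_theta / delta_t
omega = 0.381 / 0.175
omega = 2.1771


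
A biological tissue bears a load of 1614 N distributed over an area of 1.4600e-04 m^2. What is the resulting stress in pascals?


stress = F / A
stress = 1614 / 1.4600e-04
stress = 1.1055e+07


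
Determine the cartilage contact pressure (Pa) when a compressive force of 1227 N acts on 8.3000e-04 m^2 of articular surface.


P = F / A
P = 1227 / 8.3000e-04
P = 1.4783e+06


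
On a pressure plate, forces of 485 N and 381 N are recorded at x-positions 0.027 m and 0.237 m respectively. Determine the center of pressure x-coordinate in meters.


COP_x = (F1*x1 + F2*x2) / (F1 + F2)
COP_x = (485*0.027 + 381*0.237) / (485 + 381)
Numerator = 103.3920
Denominator = 866
COP_x = 0.1194


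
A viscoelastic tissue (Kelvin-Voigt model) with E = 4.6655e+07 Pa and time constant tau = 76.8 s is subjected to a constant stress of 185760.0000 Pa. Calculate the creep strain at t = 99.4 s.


epsilon(t) = (sigma/E) * (1 - exp(-t/tau))
sigma/E = 185760.0000 / 4.6655e+07 = 0.0040
exp(-t/tau) = exp(-99.4 / 76.8) = 0.2741
epsilon = 0.0040 * (1 - 0.2741)
epsilon = 0.0029


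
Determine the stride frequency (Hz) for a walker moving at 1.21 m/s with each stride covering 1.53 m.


f = v / stride_length
f = 1.21 / 1.53
f = 0.7908


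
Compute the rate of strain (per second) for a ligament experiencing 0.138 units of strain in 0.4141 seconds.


strain_rate = delta_strain / delta_t
strain_rate = 0.138 / 0.4141
strain_rate = 0.3333


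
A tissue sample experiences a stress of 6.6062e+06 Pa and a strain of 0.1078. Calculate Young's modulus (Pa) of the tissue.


E = stress / strain
E = 6.6062e+06 / 0.1078
E = 6.1282e+07


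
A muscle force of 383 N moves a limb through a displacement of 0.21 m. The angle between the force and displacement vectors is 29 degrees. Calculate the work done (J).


W = F * d * cos(theta)
theta = 29 deg = 0.5061 rad
cos(theta) = 0.8746
W = 383 * 0.21 * 0.8746
W = 70.3457


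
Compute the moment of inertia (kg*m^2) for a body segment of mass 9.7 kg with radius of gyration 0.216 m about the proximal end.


I = m * k^2
I = 9.7 * 0.216^2
k^2 = 0.0467
I = 0.4526


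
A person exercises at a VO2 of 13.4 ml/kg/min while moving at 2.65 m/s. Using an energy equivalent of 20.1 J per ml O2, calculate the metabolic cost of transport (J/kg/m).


Power per kg = VO2 * 20.1 / 60
Power per kg = 13.4 * 20.1 / 60 = 4.4890 W/kg
Cost = power_per_kg / speed
Cost = 4.4890 / 2.65
Cost = 1.6940


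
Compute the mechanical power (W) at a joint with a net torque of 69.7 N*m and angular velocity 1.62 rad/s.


P = M * omega
P = 69.7 * 1.62
P = 112.9140


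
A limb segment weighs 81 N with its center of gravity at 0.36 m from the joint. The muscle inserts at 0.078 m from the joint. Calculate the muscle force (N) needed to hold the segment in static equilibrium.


F_muscle = W * d_load / d_muscle
F_muscle = 81 * 0.36 / 0.078
Numerator = 29.1600
F_muscle = 373.8462


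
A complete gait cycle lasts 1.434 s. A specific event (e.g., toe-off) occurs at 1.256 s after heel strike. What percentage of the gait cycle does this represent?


pct = (event_time / cycle_time) * 100
pct = (1.256 / 1.434) * 100
ratio = 0.8759
pct = 87.5872


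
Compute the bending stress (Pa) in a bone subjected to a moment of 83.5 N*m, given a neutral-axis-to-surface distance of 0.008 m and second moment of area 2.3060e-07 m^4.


sigma = M * c / I
sigma = 83.5 * 0.008 / 2.3060e-07
M * c = 0.6680
sigma = 2.8968e+06


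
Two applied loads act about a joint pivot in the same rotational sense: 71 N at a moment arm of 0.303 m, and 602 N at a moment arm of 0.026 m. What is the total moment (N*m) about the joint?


M = F1 * d1 + F2 * d2
M = 71 * 0.303 + 602 * 0.026
M = 21.5130 + 15.6520
M = 37.1650


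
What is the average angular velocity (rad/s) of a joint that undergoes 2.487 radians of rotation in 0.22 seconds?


omega = delta_theta / delta_t
omega = 2.487 / 0.22
omega = 11.3045


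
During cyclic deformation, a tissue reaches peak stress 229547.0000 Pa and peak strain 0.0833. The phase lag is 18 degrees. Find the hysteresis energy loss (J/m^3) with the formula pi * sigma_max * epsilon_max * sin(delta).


E_loss = pi * sigma_max * epsilon_max * sin(delta)
delta = 18 deg = 0.3142 rad
sin(delta) = 0.3090
E_loss = pi * 229547.0000 * 0.0833 * 0.3090
E_loss = 18563.0297


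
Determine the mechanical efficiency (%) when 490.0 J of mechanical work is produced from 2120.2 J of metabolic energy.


eta = (W_mech / E_meta) * 100
eta = (490.0 / 2120.2) * 100
ratio = 0.2311
eta = 23.1110


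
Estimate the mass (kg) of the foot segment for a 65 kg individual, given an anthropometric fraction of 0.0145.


m_segment = body_mass * fraction
m_segment = 65 * 0.0145
m_segment = 0.9425


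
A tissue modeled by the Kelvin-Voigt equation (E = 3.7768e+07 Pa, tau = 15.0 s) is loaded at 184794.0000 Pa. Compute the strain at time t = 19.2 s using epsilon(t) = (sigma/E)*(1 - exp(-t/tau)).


epsilon(t) = (sigma/E) * (1 - exp(-t/tau))
sigma/E = 184794.0000 / 3.7768e+07 = 0.0049
exp(-t/tau) = exp(-19.2 / 15.0) = 0.2780
epsilon = 0.0049 * (1 - 0.2780)
epsilon = 0.0035


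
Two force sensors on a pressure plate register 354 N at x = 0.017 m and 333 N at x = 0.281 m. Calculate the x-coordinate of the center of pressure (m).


COP_x = (F1*x1 + F2*x2) / (F1 + F2)
COP_x = (354*0.017 + 333*0.281) / (354 + 333)
Numerator = 99.5910
Denominator = 687
COP_x = 0.1450


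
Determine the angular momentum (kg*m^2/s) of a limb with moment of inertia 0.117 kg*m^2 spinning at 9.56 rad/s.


L = I * omega
L = 0.117 * 9.56
L = 1.1185


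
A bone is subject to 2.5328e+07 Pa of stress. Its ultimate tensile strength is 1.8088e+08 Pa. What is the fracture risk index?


FRI = applied / ultimate
FRI = 2.5328e+07 / 1.8088e+08
FRI = 0.1400


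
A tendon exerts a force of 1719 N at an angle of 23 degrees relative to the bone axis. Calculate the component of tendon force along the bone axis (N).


F_eff = F_tendon * cos(theta)
theta = 23 deg = 0.4014 rad
cos(theta) = 0.9205
F_eff = 1719 * 0.9205
F_eff = 1582.3478


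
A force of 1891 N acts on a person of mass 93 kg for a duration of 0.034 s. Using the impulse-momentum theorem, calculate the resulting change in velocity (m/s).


J = F * dt = 1891 * 0.034 = 64.2940 N*s
delta_v = J / m
delta_v = 64.2940 / 93
delta_v = 0.6913


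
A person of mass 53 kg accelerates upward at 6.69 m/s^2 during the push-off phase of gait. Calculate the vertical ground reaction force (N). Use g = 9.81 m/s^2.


GRF = m * (g + a)
GRF = 53 * (9.81 + 6.69)
GRF = 53 * 16.5000
GRF = 874.5000


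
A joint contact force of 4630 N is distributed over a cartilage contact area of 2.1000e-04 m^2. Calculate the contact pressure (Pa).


P = F / A
P = 4630 / 2.1000e-04
P = 2.2048e+07


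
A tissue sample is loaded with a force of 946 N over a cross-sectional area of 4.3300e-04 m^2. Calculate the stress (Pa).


stress = F / A
stress = 946 / 4.3300e-04
stress = 2.1848e+06


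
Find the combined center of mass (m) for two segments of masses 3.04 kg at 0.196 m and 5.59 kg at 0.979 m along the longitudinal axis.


COM = (m1*x1 + m2*x2) / (m1 + m2)
COM = (3.04*0.196 + 5.59*0.979) / (3.04 + 5.59)
Numerator = 6.0684
Denominator = 8.6300
COM = 0.7032


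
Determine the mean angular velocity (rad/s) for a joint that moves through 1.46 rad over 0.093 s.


omega = delta_theta / delta_t
omega = 1.46 / 0.093
omega = 15.6989


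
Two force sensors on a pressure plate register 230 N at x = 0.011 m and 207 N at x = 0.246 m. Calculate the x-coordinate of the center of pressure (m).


COP_x = (F1*x1 + F2*x2) / (F1 + F2)
COP_x = (230*0.011 + 207*0.246) / (230 + 207)
Numerator = 53.4520
Denominator = 437
COP_x = 0.1223


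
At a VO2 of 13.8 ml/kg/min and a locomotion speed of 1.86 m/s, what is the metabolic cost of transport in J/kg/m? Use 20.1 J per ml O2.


Power per kg = VO2 * 20.1 / 60
Power per kg = 13.8 * 20.1 / 60 = 4.6230 W/kg
Cost = power_per_kg / speed
Cost = 4.6230 / 1.86
Cost = 2.4855


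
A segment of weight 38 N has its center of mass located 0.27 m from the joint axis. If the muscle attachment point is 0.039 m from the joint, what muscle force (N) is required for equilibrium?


F_muscle = W * d_load / d_muscle
F_muscle = 38 * 0.27 / 0.039
Numerator = 10.2600
F_muscle = 263.0769


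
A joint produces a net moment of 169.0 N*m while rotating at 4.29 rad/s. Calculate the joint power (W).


P = M * omega
P = 169.0 * 4.29
P = 725.0100


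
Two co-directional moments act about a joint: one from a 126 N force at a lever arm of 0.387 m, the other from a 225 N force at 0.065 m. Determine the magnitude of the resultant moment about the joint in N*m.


M = F1 * d1 + F2 * d2
M = 126 * 0.387 + 225 * 0.065
M = 48.7620 + 14.6250
M = 63.3870


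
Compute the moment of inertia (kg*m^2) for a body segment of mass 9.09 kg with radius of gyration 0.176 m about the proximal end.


I = m * k^2
I = 9.09 * 0.176^2
k^2 = 0.0310
I = 0.2816


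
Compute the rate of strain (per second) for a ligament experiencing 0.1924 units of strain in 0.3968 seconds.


strain_rate = delta_strain / delta_t
strain_rate = 0.1924 / 0.3968
strain_rate = 0.4849


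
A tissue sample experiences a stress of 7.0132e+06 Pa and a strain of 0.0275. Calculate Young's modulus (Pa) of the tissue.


E = stress / strain
E = 7.0132e+06 / 0.0275
E = 2.5503e+08


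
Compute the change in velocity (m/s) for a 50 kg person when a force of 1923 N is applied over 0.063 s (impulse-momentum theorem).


J = F * dt = 1923 * 0.063 = 121.1490 N*s
delta_v = J / m
delta_v = 121.1490 / 50
delta_v = 2.4230


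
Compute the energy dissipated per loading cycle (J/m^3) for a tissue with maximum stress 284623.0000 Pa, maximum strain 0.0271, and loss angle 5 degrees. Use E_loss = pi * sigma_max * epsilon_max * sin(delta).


E_loss = pi * sigma_max * epsilon_max * sin(delta)
delta = 5 deg = 0.0873 rad
sin(delta) = 0.0872
E_loss = pi * 284623.0000 * 0.0271 * 0.0872
E_loss = 2111.9574


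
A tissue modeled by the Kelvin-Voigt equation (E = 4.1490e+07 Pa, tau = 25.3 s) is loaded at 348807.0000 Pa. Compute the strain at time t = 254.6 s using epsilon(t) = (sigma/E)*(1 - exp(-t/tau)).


epsilon(t) = (sigma/E) * (1 - exp(-t/tau))
sigma/E = 348807.0000 / 4.1490e+07 = 0.0084
exp(-t/tau) = exp(-254.6 / 25.3) = 4.2618e-05
epsilon = 0.0084 * (1 - 4.2618e-05)
epsilon = 0.0084


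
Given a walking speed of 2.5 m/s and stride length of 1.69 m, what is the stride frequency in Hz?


f = v / stride_length
f = 2.5 / 1.69
f = 1.4793


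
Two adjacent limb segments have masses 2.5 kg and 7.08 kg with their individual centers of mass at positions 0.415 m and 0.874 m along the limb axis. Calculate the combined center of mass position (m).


COM = (m1*x1 + m2*x2) / (m1 + m2)
COM = (2.5*0.415 + 7.08*0.874) / (2.5 + 7.08)
Numerator = 7.2254
Denominator = 9.5800
COM = 0.7542


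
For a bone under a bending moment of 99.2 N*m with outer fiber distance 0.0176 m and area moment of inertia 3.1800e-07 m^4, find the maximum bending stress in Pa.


sigma = M * c / I
sigma = 99.2 * 0.0176 / 3.1800e-07
M * c = 1.7459
sigma = 5.4903e+06


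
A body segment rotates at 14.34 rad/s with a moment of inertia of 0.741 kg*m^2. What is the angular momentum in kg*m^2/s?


L = I * omega
L = 0.741 * 14.34
L = 10.6259


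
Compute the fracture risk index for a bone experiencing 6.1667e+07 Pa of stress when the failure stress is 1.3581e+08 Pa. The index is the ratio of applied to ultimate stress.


FRI = applied / ultimate
FRI = 6.1667e+07 / 1.3581e+08
FRI = 0.4541


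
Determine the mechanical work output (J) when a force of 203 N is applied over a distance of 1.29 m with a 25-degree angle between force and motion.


W = F * d * cos(theta)
theta = 25 deg = 0.4363 rad
cos(theta) = 0.9063
W = 203 * 1.29 * 0.9063
W = 237.3348


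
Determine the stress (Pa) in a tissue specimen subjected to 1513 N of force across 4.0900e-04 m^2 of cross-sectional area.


stress = F / A
stress = 1513 / 4.0900e-04
stress = 3.6993e+06


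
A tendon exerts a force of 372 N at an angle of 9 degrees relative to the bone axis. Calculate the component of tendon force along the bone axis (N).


F_eff = F_tendon * cos(theta)
theta = 9 deg = 0.1571 rad
cos(theta) = 0.9877
F_eff = 372 * 0.9877
F_eff = 367.4201


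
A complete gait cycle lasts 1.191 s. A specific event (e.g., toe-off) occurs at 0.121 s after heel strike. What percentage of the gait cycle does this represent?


pct = (event_time / cycle_time) * 100
pct = (0.121 / 1.191) * 100
ratio = 0.1016
pct = 10.1595


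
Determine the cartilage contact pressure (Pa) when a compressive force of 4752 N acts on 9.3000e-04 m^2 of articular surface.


P = F / A
P = 4752 / 9.3000e-04
P = 5.1097e+06


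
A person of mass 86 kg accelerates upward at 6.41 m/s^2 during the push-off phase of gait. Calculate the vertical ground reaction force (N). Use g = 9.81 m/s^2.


GRF = m * (g + a)
GRF = 86 * (9.81 + 6.41)
GRF = 86 * 16.2200
GRF = 1394.9200


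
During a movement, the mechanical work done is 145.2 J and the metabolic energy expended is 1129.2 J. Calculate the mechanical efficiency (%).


eta = (W_mech / E_meta) * 100
eta = (145.2 / 1129.2) * 100
ratio = 0.1286
eta = 12.8587


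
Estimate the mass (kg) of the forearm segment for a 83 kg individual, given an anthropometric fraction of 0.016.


m_segment = body_mass * fraction
m_segment = 83 * 0.016
m_segment = 1.3280


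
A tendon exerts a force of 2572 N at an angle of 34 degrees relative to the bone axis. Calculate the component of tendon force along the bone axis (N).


F_eff = F_tendon * cos(theta)
theta = 34 deg = 0.5934 rad
cos(theta) = 0.8290
F_eff = 2572 * 0.8290
F_eff = 2132.2846


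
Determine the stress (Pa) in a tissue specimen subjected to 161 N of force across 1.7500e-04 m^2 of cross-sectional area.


stress = F / A
stress = 161 / 1.7500e-04
stress = 920000.0000


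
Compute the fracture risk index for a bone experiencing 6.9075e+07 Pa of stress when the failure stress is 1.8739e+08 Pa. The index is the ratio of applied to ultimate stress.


FRI = applied / ultimate
FRI = 6.9075e+07 / 1.8739e+08
FRI = 0.3686


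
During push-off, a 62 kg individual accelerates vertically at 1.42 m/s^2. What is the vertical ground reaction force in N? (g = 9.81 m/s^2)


GRF = m * (g + a)
GRF = 62 * (9.81 + 1.42)
GRF = 62 * 11.2300
GRF = 696.2600


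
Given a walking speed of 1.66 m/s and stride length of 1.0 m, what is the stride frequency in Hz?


f = v / stride_length
f = 1.66 / 1.0
f = 1.6600


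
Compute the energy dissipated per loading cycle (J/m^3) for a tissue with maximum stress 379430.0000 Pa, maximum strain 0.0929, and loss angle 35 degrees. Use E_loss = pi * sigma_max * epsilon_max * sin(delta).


E_loss = pi * sigma_max * epsilon_max * sin(delta)
delta = 35 deg = 0.6109 rad
sin(delta) = 0.5736
E_loss = pi * 379430.0000 * 0.0929 * 0.5736
E_loss = 63516.7918


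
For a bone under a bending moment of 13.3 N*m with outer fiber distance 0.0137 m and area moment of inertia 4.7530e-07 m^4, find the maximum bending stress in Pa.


sigma = M * c / I
sigma = 13.3 * 0.0137 / 4.7530e-07
M * c = 0.1822
sigma = 383357.8792


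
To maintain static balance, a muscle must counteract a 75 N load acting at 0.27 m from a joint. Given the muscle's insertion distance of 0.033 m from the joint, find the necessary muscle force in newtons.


F_muscle = W * d_load / d_muscle
F_muscle = 75 * 0.27 / 0.033
Numerator = 20.2500
F_muscle = 613.6364


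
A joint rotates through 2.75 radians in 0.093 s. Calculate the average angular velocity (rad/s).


omega = delta_theta / delta_t
omega = 2.75 / 0.093
omega = 29.5699


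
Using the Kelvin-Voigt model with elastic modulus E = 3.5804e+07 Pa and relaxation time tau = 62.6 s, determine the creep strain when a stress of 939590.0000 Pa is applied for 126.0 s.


epsilon(t) = (sigma/E) * (1 - exp(-t/tau))
sigma/E = 939590.0000 / 3.5804e+07 = 0.0262
exp(-t/tau) = exp(-126.0 / 62.6) = 0.1336
epsilon = 0.0262 * (1 - 0.1336)
epsilon = 0.0227


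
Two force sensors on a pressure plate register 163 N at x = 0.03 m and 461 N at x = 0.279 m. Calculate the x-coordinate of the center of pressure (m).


COP_x = (F1*x1 + F2*x2) / (F1 + F2)
COP_x = (163*0.03 + 461*0.279) / (163 + 461)
Numerator = 133.5090
Denominator = 624
COP_x = 0.2140


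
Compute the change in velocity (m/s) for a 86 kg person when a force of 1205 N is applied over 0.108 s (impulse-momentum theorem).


J = F * dt = 1205 * 0.108 = 130.1400 N*s
delta_v = J / m
delta_v = 130.1400 / 86
delta_v = 1.5133


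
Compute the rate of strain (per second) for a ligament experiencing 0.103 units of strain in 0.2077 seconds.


strain_rate = delta_strain / delta_t
strain_rate = 0.103 / 0.2077
strain_rate = 0.4959


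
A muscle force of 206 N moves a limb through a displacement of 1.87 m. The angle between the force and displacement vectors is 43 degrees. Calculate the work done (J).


W = F * d * cos(theta)
theta = 43 deg = 0.7505 rad
cos(theta) = 0.7314
W = 206 * 1.87 * 0.7314
W = 281.7321


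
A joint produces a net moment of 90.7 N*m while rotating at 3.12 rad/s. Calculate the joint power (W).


P = M * omega
P = 90.7 * 3.12
P = 282.9840


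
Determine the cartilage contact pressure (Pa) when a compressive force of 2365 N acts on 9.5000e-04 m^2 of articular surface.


P = F / A
P = 2365 / 9.5000e-04
P = 2.4895e+06


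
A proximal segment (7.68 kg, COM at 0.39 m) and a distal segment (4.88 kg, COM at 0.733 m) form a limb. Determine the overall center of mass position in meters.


COM = (m1*x1 + m2*x2) / (m1 + m2)
COM = (7.68*0.39 + 4.88*0.733) / (7.68 + 4.88)
Numerator = 6.5722
Denominator = 12.5600
COM = 0.5233


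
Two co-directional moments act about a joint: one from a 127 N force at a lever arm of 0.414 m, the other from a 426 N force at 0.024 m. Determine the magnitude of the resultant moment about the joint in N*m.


M = F1 * d1 + F2 * d2
M = 127 * 0.414 + 426 * 0.024
M = 52.5780 + 10.2240
M = 62.8020


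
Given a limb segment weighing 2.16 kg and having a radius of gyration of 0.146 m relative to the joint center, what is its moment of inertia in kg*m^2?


I = m * k^2
I = 2.16 * 0.146^2
k^2 = 0.0213
I = 0.0460


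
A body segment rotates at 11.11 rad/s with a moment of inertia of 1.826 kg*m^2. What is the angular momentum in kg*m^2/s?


L = I * omega
L = 1.826 * 11.11
L = 20.2869


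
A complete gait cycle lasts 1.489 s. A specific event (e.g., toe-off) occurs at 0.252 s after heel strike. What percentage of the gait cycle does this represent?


pct = (event_time / cycle_time) * 100
pct = (0.252 / 1.489) * 100
ratio = 0.1692
pct = 16.9241


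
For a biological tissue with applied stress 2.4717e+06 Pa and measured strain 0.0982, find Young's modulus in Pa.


E = stress / strain
E = 2.4717e+06 / 0.0982
E = 2.5170e+07


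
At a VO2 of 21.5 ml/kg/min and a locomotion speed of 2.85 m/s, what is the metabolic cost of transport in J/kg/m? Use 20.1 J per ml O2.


Power per kg = VO2 * 20.1 / 60
Power per kg = 21.5 * 20.1 / 60 = 7.2025 W/kg
Cost = power_per_kg / speed
Cost = 7.2025 / 2.85
Cost = 2.5272


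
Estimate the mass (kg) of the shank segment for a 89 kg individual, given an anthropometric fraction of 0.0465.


m_segment = body_mass * fraction
m_segment = 89 * 0.0465
m_segment = 4.1385


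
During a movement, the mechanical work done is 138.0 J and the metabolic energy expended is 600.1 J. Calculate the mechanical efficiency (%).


eta = (W_mech / E_meta) * 100
eta = (138.0 / 600.1) * 100
ratio = 0.2300
eta = 22.9962


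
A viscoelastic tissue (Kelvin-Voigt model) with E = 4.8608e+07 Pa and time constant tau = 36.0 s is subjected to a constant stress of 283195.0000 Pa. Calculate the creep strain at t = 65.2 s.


epsilon(t) = (sigma/E) * (1 - exp(-t/tau))
sigma/E = 283195.0000 / 4.8608e+07 = 0.0058
exp(-t/tau) = exp(-65.2 / 36.0) = 0.1635
epsilon = 0.0058 * (1 - 0.1635)
epsilon = 0.0049


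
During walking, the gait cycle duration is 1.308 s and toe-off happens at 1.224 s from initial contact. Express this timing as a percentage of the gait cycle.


pct = (event_time / cycle_time) * 100
pct = (1.224 / 1.308) * 100
ratio = 0.9358
pct = 93.5780


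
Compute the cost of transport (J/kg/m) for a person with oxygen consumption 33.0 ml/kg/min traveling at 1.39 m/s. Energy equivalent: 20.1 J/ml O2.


Power per kg = VO2 * 20.1 / 60
Power per kg = 33.0 * 20.1 / 60 = 11.0550 W/kg
Cost = power_per_kg / speed
Cost = 11.0550 / 1.39
Cost = 7.9532


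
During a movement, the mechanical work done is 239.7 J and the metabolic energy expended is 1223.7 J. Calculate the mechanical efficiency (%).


eta = (W_mech / E_meta) * 100
eta = (239.7 / 1223.7) * 100
ratio = 0.1959
eta = 19.5881


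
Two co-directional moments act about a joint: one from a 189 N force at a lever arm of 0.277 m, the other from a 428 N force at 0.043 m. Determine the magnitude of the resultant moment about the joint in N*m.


M = F1 * d1 + F2 * d2
M = 189 * 0.277 + 428 * 0.043
M = 52.3530 + 18.4040
M = 70.7570


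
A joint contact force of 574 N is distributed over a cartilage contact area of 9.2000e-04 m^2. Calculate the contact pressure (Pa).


P = F / A
P = 574 / 9.2000e-04
P = 623913.0435


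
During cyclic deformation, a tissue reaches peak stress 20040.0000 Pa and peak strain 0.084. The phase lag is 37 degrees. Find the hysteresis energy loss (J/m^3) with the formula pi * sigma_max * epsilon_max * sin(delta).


E_loss = pi * sigma_max * epsilon_max * sin(delta)
delta = 37 deg = 0.6458 rad
sin(delta) = 0.6018
E_loss = pi * 20040.0000 * 0.084 * 0.6018
E_loss = 3182.6575


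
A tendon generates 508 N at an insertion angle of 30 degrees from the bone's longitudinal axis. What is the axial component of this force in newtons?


F_eff = F_tendon * cos(theta)
theta = 30 deg = 0.5236 rad
cos(theta) = 0.8660
F_eff = 508 * 0.8660
F_eff = 439.9409


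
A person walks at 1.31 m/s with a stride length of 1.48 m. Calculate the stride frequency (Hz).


f = v / stride_length
f = 1.31 / 1.48
f = 0.8851


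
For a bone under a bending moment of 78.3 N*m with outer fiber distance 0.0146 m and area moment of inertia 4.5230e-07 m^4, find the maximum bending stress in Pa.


sigma = M * c / I
sigma = 78.3 * 0.0146 / 4.5230e-07
M * c = 1.1432
sigma = 2.5275e+06


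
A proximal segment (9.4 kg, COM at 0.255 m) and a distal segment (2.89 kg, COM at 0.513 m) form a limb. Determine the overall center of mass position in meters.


COM = (m1*x1 + m2*x2) / (m1 + m2)
COM = (9.4*0.255 + 2.89*0.513) / (9.4 + 2.89)
Numerator = 3.8796
Denominator = 12.2900
COM = 0.3157


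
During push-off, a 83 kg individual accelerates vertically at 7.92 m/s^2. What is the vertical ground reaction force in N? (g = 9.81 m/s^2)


GRF = m * (g + a)
GRF = 83 * (9.81 + 7.92)
GRF = 83 * 17.7300
GRF = 1471.5900


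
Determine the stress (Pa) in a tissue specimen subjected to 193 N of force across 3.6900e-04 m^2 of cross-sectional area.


stress = F / A
stress = 193 / 3.6900e-04
stress = 523035.2304


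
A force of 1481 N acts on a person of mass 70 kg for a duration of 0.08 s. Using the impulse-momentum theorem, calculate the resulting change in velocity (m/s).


J = F * dt = 1481 * 0.08 = 118.4800 N*s
delta_v = J / m
delta_v = 118.4800 / 70
delta_v = 1.6926


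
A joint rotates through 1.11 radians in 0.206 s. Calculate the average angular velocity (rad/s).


omega = delta_theta / delta_t
omega = 1.11 / 0.206
omega = 5.3883


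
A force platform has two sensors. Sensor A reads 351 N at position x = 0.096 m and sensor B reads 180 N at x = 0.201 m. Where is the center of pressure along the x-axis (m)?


COP_x = (F1*x1 + F2*x2) / (F1 + F2)
COP_x = (351*0.096 + 180*0.201) / (351 + 180)
Numerator = 69.8760
Denominator = 531
COP_x = 0.1316


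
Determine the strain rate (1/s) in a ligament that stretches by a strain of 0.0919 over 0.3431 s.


strain_rate = delta_strain / delta_t
strain_rate = 0.0919 / 0.3431
strain_rate = 0.2679


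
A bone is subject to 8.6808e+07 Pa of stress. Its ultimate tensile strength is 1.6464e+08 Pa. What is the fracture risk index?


FRI = applied / ultimate
FRI = 8.6808e+07 / 1.6464e+08
FRI = 0.5273


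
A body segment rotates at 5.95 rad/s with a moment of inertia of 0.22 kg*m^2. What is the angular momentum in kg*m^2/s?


L = I * omega
L = 0.22 * 5.95
L = 1.3090


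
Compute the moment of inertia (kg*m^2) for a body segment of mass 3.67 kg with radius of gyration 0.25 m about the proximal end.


I = m * k^2
I = 3.67 * 0.25^2
k^2 = 0.0625
I = 0.2294


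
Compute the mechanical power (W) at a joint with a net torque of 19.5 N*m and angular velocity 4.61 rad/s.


P = M * omega
P = 19.5 * 4.61
P = 89.8950


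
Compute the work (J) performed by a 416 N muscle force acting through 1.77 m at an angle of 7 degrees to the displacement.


W = F * d * cos(theta)
theta = 7 deg = 0.1222 rad
cos(theta) = 0.9925
W = 416 * 1.77 * 0.9925
W = 730.8316


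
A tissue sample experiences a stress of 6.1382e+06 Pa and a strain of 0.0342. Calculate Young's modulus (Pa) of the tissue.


E = stress / strain
E = 6.1382e+06 / 0.0342
E = 1.7948e+08


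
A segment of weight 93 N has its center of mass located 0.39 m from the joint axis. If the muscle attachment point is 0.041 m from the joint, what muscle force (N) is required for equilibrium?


F_muscle = W * d_load / d_muscle
F_muscle = 93 * 0.39 / 0.041
Numerator = 36.2700
F_muscle = 884.6341


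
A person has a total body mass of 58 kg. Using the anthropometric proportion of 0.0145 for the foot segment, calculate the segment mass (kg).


m_segment = body_mass * fraction
m_segment = 58 * 0.0145
m_segment = 0.8410


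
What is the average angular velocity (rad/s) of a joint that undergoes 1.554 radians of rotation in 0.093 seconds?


omega = delta_theta / delta_t
omega = 1.554 / 0.093
omega = 16.7097


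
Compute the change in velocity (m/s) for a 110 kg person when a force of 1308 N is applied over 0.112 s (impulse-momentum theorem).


J = F * dt = 1308 * 0.112 = 146.4960 N*s
delta_v = J / m
delta_v = 146.4960 / 110
delta_v = 1.3318


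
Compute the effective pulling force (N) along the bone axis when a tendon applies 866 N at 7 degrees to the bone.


F_eff = F_tendon * cos(theta)
theta = 7 deg = 0.1222 rad
cos(theta) = 0.9925
F_eff = 866 * 0.9925
F_eff = 859.5450


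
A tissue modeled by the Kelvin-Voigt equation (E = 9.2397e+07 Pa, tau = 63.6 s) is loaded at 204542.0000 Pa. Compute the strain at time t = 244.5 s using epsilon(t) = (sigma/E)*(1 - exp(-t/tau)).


epsilon(t) = (sigma/E) * (1 - exp(-t/tau))
sigma/E = 204542.0000 / 9.2397e+07 = 0.0022
exp(-t/tau) = exp(-244.5 / 63.6) = 0.0214
epsilon = 0.0022 * (1 - 0.0214)
epsilon = 0.0022


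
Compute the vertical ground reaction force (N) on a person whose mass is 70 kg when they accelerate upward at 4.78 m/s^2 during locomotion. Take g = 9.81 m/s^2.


GRF = m * (g + a)
GRF = 70 * (9.81 + 4.78)
GRF = 70 * 14.5900
GRF = 1021.3000


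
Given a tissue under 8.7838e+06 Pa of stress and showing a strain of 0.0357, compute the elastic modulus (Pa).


E = stress / strain
E = 8.7838e+06 / 0.0357
E = 2.4604e+08


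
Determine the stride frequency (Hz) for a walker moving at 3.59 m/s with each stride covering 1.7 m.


f = v / stride_length
f = 3.59 / 1.7
f = 2.1118


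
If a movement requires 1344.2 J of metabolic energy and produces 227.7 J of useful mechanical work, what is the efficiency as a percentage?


eta = (W_mech / E_meta) * 100
eta = (227.7 / 1344.2) * 100
ratio = 0.1694
eta = 16.9394


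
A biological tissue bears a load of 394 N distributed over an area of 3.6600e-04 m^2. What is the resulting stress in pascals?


stress = F / A
stress = 394 / 3.6600e-04
stress = 1.0765e+06


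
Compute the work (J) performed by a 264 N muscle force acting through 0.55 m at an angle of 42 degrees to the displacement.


W = F * d * cos(theta)
theta = 42 deg = 0.7330 rad
cos(theta) = 0.7431
W = 264 * 0.55 * 0.7431
W = 107.9046


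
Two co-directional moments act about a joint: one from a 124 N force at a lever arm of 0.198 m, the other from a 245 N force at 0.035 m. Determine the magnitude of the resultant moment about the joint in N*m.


M = F1 * d1 + F2 * d2
M = 124 * 0.198 + 245 * 0.035
M = 24.5520 + 8.5750
M = 33.1270


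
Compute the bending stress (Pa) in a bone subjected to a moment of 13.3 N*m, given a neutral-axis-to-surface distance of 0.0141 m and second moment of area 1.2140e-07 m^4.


sigma = M * c / I
sigma = 13.3 * 0.0141 / 1.2140e-07
M * c = 0.1875
sigma = 1.5447e+06


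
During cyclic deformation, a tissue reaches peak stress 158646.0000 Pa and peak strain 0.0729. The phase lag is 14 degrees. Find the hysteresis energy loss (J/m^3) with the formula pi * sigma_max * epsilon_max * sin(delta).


E_loss = pi * sigma_max * epsilon_max * sin(delta)
delta = 14 deg = 0.2443 rad
sin(delta) = 0.2419
E_loss = pi * 158646.0000 * 0.0729 * 0.2419
E_loss = 8789.8549


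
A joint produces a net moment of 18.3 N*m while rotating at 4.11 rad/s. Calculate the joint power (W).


P = M * omega
P = 18.3 * 4.11
P = 75.2130
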